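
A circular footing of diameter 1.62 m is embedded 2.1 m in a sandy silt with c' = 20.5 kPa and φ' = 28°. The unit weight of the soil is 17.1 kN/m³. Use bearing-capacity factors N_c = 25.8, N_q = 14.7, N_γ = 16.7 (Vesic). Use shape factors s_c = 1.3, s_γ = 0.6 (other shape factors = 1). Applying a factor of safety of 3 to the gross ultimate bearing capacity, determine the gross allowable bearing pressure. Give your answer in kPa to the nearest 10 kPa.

q_all ≈ 450 kPa

Effective surcharge at the founding depth q = γ·D_f = 17.1 × 2.1 = 35.91 kPa.
q_ult = c·N_c·s_c + q·N_q + 0.5·γ·B·N_γ·s_γ
     = 20.5 × 25.8 × 1.3 + 35.91 × 14.7 + 0.5 × 17.1 × 1.62 × 16.7 × 0.6
     = 687.57 + 527.88 + 138.79 = 1354.2 kPa.
q_all = q_ult / FS = 1354.2 / 3 = 451.41 kPa.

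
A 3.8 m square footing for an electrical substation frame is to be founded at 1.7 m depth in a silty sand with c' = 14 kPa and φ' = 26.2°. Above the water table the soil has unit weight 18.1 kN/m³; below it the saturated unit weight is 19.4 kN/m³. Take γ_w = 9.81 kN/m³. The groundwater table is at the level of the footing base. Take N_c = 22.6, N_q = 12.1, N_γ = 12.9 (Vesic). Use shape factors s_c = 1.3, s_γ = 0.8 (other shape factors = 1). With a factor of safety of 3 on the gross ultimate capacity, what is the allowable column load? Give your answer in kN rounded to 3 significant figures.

P_all ≈ 4680 kN

Effective surcharge at the founding depth q = γ·D_f = 18.1 × 1.7 = 30.77 kPa.
The water table coincides with the base, so in the self-weight term γ → γ' = 9.59 kN/m³.
q_ult = c·N_c·s_c + q·N_q + 0.5·γ·B·N_γ·s_γ
     = 14 × 22.6 × 1.3 + 30.77 × 12.1 + 0.5 × 9.59 × 3.8 × 12.9 × 0.8
     = 411.32 + 372.32 + 188.04 = 971.68 kPa.
Gross allowable pressure q_all = 971.68 / 3 = 323.89 kPa.
Footing area = 14.44 m², so allowable column load = 323.89 × 14.44 = 4677 kN.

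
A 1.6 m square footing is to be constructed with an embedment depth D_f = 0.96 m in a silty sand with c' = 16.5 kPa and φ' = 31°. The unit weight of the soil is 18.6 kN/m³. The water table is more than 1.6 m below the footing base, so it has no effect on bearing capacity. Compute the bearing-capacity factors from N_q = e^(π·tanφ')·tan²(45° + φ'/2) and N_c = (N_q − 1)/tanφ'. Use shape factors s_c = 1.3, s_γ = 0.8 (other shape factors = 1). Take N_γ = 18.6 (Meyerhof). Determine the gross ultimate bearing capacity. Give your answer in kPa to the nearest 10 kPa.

q_ult ≈ 1290 kPa

tan31° = 0.6009, so N_q = e^(π×0.6009)·tan²(60.5°) = 6.604 × 3.124 = 20.63.
N_c = (20.63 − 1)/tan31° = 32.67.
Overburden at base level: q = 18.6 × 0.96 = 17.856 kPa.
Cohesion term c·N_c·s_c = 16.5 × 32.671 × 1.3 = 700.8 kPa; surcharge term q·N_q = 17.856 × 20.631 = 368.38 kPa; self-weight term 0.5·γ·B·N_γ·s_γ = 0.5 × 18.6 × 1.6 × 18.6 × 0.8 = 221.41 kPa.
q_ult = 700.8 + 368.38 + 221.41 = 1290.6 kPa.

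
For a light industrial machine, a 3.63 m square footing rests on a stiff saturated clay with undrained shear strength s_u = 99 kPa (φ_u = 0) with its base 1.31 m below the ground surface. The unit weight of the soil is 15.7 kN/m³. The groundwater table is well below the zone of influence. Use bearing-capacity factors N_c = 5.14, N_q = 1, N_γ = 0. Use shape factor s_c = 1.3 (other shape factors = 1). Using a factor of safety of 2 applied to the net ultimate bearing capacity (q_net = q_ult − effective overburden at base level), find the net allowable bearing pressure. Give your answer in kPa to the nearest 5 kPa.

q = γ·D_f = 15.7 × 1.31 = 20.567 kPa.
c·N_c·s_c = 99 × 5.14 × 1.3 = 661.52 kPa
q·N_q = 20.567 × 1 = 20.567 kPa
q_ult = 661.52 + 20.567 = 682.08 kPa.
Net ultimate: q_net = 682.08 − 20.567 = 661.52 kPa.
q_all(net) = 661.52 / 2 = 330.76 kPa.

q_all(net) ≈ 330 kPa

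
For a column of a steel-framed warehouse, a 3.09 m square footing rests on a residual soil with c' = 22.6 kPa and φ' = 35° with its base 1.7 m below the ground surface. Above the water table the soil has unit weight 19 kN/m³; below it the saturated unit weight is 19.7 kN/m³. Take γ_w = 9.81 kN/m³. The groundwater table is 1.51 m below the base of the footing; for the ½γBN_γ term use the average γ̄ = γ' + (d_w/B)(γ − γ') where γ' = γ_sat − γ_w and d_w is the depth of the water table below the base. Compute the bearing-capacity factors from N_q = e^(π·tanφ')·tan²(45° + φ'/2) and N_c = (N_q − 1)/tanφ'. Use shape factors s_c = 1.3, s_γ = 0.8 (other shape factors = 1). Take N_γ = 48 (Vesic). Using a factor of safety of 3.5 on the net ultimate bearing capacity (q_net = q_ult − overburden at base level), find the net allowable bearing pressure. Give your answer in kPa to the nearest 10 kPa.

q_all(net) ≈ 930 kPa

N_q = e^(π·tan35°)·tan²(62.5°) = 33.3; N_c = (N_q − 1)/tanφ' = 46.12.
Overburden at base level: q = 19 × 1.7 = 32.3 kPa.
The water table is 1.51 m below the base (< B = 3.09 m), so the ½γBN_γ term uses γ̄ = γ' + (d_w/B)(γ − γ') = 9.89 + (1.51/3.09)(19 − 9.89) = 14.342 kN/m³.
Cohesion term c·N_c·s_c = 22.6 × 46.124 × 1.3 = 1355.1 kPa; surcharge term q·N_q = 32.3 × 33.296 = 1075.5 kPa; self-weight term 0.5·γ·B·N_γ·s_γ = 0.5 × 14.342 × 3.09 × 48 × 0.8 = 850.87 kPa.
q_ult = 1355.1 + 1075.5 + 850.87 = 3281.4 kPa.
q_net = 3281.4 − 32.3 = 3249.1 kPa.
q_all(net) = 3249.1 / 3.5 = 928.33 kPa.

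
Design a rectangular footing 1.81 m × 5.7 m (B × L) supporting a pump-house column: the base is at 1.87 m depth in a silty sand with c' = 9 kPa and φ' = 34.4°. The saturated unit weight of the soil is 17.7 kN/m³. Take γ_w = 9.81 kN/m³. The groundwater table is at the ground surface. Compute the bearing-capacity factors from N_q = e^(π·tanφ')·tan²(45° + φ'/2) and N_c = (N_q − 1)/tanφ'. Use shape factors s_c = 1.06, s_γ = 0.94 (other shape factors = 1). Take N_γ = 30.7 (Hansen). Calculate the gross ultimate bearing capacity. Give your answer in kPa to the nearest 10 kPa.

q_ult ≈ 1080 kPa

tan34.4° = 0.6847, so N_q = e^(π×0.6847)·tan²(62.2°) = 8.594 × 3.597 = 30.92.
N_c = (30.92 − 1)/tan34.4° = 43.69.
Water table at ground surface, so effective unit weight γ' = 17.7 − 9.81 = 7.89 kN/m³ is used throughout; overburden q = 7.89 × 1.87 = 14.754 kPa; the same γ' applies in the ½γBN_γ term.
Cohesion term c·N_c·s_c = 9 × 43.692 × 1.06 = 416.82 kPa; surcharge term q·N_q = 14.754 × 30.917 = 456.15 kPa; self-weight term 0.5·γ·B·N_γ·s_γ = 0.5 × 7.89 × 1.81 × 30.7 × 0.94 = 206.06 kPa.
q_ult = 416.82 + 456.15 + 206.06 = 1079 kPa.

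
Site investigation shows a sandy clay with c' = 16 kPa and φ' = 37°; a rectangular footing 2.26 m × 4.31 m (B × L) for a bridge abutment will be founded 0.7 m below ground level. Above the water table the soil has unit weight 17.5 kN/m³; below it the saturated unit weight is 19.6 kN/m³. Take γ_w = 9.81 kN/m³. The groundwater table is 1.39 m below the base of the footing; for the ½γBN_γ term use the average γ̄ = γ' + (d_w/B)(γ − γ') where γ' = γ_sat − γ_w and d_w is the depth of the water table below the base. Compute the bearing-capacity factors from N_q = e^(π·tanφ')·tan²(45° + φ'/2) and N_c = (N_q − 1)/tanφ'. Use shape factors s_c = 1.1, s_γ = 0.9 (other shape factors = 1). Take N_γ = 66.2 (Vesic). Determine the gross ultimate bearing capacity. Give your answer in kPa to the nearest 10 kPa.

tan37° = 0.7536, so N_q = e^(π×0.7536)·tan²(63.5°) = 10.669 × 4.023 = 42.92.
N_c = (42.92 − 1)/tan37° = 55.63.
Effective surcharge at the founding depth q = γ·D_f = 17.5 × 0.7 = 12.25 kPa.
With d_w = 1.39 m < B, γ̄ = 9.79 + (1.39/2.26) × (17.5 − 9.79) = 14.532 kN/m³.
q_ult = c·N_c·s_c + q·N_q + 0.5·γ·B·N_γ·s_γ
     = 16 × 55.63 × 1.1 + 12.25 × 42.92 + 0.5 × 14.532 × 2.26 × 66.2 × 0.9
     = 979.08 + 525.77 + 978.37 = 2483.2 kPa.

q_ult ≈ 2480 kPa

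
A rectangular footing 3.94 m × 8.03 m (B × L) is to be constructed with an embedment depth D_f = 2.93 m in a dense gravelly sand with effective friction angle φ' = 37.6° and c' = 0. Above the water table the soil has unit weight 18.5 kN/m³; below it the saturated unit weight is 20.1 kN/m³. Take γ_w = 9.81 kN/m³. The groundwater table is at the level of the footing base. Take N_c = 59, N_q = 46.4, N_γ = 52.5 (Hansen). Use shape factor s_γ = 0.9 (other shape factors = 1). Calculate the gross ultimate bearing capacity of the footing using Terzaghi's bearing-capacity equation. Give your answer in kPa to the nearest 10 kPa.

q_ult ≈ 3470 kPa

Overburden at base level: q = 18.5 × 2.93 = 54.205 kPa.
Below the base the soil is submerged, so the ½γBN_γ term uses γ' = 20.1 − 9.81 = 10.29 kN/m³.
Surcharge term q·N_q = 54.205 × 46.4 = 2515.1 kPa; self-weight term 0.5·γ·B·N_γ·s_γ = 0.5 × 10.29 × 3.94 × 52.5 × 0.9 = 957.82 kPa.
q_ult = 2515.1 + 957.82 = 3472.9 kPa.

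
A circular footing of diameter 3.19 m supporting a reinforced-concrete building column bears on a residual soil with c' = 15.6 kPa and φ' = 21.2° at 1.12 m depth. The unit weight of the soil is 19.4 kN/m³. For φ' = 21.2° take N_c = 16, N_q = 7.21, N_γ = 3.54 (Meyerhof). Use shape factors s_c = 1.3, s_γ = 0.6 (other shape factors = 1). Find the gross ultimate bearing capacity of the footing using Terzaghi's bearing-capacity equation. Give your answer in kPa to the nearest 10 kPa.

Overburden at base level: q = 19.4 × 1.12 = 21.728 kPa.
Cohesion term c·N_c·s_c = 15.6 × 16 × 1.3 = 324.48 kPa; surcharge term q·N_q = 21.728 × 7.21 = 156.66 kPa; self-weight term 0.5·γ·B·N_γ·s_γ = 0.5 × 19.4 × 3.19 × 3.54 × 0.6 = 65.723 kPa.
q_ult = 324.48 + 156.66 + 65.723 = 546.86 kPa.

q_ult ≈ 550 kPa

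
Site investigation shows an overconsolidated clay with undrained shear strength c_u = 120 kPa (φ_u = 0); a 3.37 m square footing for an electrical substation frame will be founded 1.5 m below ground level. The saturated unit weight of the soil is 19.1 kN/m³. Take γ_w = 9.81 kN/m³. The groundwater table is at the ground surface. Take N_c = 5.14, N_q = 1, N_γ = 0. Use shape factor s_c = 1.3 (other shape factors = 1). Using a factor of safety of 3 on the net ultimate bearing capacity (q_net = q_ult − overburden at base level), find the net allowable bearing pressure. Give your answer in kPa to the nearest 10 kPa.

Water table at ground surface, so effective unit weight γ' = 19.1 − 9.81 = 9.29 kN/m³ is used throughout; overburden q = 9.29 × 1.5 = 13.935 kPa.
Cohesion term c·N_c·s_c = 120 × 5.14 × 1.3 = 801.84 kPa; surcharge term q·N_q = 13.935 × 1 = 13.935 kPa.
q_ult = 801.84 + 13.935 = 815.77 kPa.
q_net = 815.77 − 13.935 = 801.84 kPa.
q_all(net) = 801.84 / 3 = 267.28 kPa.

q_all(net) ≈ 270 kPa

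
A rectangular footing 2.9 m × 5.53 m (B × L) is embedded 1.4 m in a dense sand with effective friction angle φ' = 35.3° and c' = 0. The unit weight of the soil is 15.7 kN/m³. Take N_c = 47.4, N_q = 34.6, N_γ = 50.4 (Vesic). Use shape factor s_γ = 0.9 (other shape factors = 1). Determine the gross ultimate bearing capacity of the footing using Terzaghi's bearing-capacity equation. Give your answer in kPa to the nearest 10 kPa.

q_ult ≈ 1790 kPa

Overburden at base level: q = 15.7 × 1.4 = 21.98 kPa.
Surcharge term q·N_q = 21.98 × 34.6 = 760.51 kPa; self-weight term 0.5·γ·B·N_γ·s_γ = 0.5 × 15.7 × 2.9 × 50.4 × 0.9 = 1032.6 kPa.
q_ult = 760.51 + 1032.6 = 1793.1 kPa.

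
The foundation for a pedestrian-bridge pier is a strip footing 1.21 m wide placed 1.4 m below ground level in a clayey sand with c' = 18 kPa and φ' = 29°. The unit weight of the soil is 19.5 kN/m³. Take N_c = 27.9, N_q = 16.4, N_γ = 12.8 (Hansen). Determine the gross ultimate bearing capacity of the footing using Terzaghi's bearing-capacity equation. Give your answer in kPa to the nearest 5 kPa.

Overburden at base level: q = 19.5 × 1.4 = 27.3 kPa.
Cohesion term c·N_c = 18 × 27.9 = 502.2 kPa; surcharge term q·N_q = 27.3 × 16.4 = 447.72 kPa; self-weight term 0.5·γ·B·N_γ = 0.5 × 19.5 × 1.21 × 12.8 = 151.01 kPa.
q_ult = 502.2 + 447.72 + 151.01 = 1100.9 kPa.

q_ult ≈ 1100 kPa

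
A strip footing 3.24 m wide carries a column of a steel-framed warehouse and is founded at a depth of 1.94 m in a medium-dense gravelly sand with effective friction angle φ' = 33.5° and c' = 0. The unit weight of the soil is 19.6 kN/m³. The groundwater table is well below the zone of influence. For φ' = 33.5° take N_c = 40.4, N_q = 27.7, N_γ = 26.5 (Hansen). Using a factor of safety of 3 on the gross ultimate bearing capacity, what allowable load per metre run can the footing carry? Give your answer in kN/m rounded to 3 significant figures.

Overburden at base level: q = 19.6 × 1.94 = 38.024 kPa.
Surcharge term q·N_q = 38.024 × 27.7 = 1053.3 kPa; self-weight term 0.5·γ·B·N_γ = 0.5 × 19.6 × 3.24 × 26.5 = 841.43 kPa.
q_ult = 1053.3 + 841.43 = 1894.7 kPa.
Gross allowable pressure q_all = 1894.7 / 3 = 631.56 kPa.
Allowable wall load = q_all × B = 631.56 × 3.24 = 2046.3 kN per metre run.

≈ 2050 kN/m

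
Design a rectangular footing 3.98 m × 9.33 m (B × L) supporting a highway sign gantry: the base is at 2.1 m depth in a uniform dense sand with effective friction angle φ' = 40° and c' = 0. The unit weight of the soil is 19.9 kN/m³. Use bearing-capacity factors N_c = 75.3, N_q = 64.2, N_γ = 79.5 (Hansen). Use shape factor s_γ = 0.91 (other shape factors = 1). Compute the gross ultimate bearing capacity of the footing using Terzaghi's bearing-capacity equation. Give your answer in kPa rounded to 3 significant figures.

Effective surcharge at the founding depth q = γ·D_f = 19.9 × 2.1 = 41.79 kPa.
q_ult = q·N_q + 0.5·γ·B·N_γ·s_γ
     = 41.79 × 64.2 + 0.5 × 19.9 × 3.98 × 79.5 × 0.91
     = 2682.9 + 2864.9 = 5547.9 kPa.

q_ult ≈ 5550 kPa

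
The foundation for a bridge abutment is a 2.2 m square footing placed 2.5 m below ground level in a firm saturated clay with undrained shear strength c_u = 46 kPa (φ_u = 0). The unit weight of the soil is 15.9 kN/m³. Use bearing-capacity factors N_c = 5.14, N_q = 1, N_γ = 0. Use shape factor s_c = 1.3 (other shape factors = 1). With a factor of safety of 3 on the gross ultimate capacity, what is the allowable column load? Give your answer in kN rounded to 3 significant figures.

P_all ≈ 560 kN

Effective surcharge at the founding depth q = γ·D_f = 15.9 × 2.5 = 39.75 kPa.
q_ult = c·N_c·s_c + q·N_q
     = 46 × 5.14 × 1.3 + 39.75 × 1
     = 307.37 + 39.75 = 347.12 kPa.
Gross allowable pressure q_all = 347.12 / 3 = 115.71 kPa.
Footing area = 4.84 m², so allowable column load = 115.71 × 4.84 = 560.02 kN.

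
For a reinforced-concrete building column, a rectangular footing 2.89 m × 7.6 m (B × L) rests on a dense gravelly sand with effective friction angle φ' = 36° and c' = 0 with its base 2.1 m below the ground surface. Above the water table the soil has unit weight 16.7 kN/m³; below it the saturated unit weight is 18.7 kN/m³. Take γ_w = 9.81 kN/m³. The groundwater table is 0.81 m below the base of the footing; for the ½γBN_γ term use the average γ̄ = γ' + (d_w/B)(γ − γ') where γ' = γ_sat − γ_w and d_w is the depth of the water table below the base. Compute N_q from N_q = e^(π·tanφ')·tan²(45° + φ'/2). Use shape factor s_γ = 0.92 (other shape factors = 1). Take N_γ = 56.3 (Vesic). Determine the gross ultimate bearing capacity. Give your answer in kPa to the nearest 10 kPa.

tan36° = 0.7265, so N_q = e^(π×0.7265)·tan²(63°) = 9.801 × 3.852 = 37.75.
Effective surcharge at the founding depth q = γ·D_f = 16.7 × 2.1 = 35.07 kPa.
With d_w = 0.81 m < B, γ̄ = 8.89 + (0.81/2.89) × (16.7 − 8.89) = 11.079 kN/m³.
q_ult = q·N_q + 0.5·γ·B·N_γ·s_γ
     = 35.07 × 37.752 + 0.5 × 11.079 × 2.89 × 56.3 × 0.92
     = 1324 + 829.21 = 2153.2 kPa.

q_ult ≈ 2150 kPa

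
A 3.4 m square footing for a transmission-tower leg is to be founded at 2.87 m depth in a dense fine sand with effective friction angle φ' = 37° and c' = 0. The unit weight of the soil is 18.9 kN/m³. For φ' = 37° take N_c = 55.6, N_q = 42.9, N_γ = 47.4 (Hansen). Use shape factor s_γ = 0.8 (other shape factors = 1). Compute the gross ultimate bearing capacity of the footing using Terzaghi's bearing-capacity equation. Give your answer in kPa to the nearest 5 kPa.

q_ult ≈ 3545 kPa

Effective surcharge at the founding depth q = γ·D_f = 18.9 × 2.87 = 54.243 kPa.
q_ult = q·N_q + 0.5·γ·B·N_γ·s_γ
     = 54.243 × 42.9 + 0.5 × 18.9 × 3.4 × 47.4 × 0.8
     = 2327 + 1218.4 = 3545.4 kPa.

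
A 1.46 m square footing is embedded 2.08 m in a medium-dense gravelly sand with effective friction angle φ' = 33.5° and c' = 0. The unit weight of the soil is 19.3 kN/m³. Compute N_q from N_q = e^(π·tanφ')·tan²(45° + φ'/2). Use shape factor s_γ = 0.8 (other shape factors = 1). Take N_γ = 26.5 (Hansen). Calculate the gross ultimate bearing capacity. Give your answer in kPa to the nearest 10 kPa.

tan33.5° = 0.6619, so N_q = e^(π×0.6619)·tan²(61.75°) = 7.999 × 3.464 = 27.71.
q = γ·D_f = 19.3 × 2.08 = 40.144 kPa.
q·N_q = 40.144 × 27.707 = 1112.3 kPa
0.5·γ·B·N_γ·s_γ = 0.5 × 19.3 × 1.46 × 26.5 × 0.8 = 298.69 kPa
q_ult = 1112.3 + 298.69 = 1411 kPa.

q_ult ≈ 1410 kPa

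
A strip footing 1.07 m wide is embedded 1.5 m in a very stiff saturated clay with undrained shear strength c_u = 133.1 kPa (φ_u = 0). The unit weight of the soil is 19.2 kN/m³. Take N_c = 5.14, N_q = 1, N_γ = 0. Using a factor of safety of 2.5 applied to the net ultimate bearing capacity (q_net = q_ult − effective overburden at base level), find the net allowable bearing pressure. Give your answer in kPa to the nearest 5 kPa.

q_all(net) ≈ 275 kPa

Overburden at base level: q = 19.2 × 1.5 = 28.8 kPa.
Cohesion term c·N_c = 133.1 × 5.14 = 684.13 kPa; surcharge term q·N_q = 28.8 × 1 = 28.8 kPa.
q_ult = 684.13 + 28.8 = 712.93 kPa.
Net ultimate: q_net = 712.93 − 28.8 = 684.13 kPa.
q_all(net) = 684.13 / 2.5 = 273.65 kPa.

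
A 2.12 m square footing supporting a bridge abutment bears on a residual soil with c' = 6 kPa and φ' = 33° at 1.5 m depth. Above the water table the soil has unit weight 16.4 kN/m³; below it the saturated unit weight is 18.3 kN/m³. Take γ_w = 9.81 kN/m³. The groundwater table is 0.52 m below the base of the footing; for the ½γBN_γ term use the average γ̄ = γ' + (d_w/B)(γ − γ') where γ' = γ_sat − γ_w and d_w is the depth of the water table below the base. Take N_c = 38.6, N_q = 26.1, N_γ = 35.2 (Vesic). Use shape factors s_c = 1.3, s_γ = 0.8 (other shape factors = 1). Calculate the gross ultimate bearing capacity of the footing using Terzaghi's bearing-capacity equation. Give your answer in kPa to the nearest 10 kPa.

q_ult ≈ 1250 kPa

Overburden at base level: q = 16.4 × 1.5 = 24.6 kPa.
The water table is 0.52 m below the base (< B = 2.12 m), so the ½γBN_γ term uses γ̄ = γ' + (d_w/B)(γ − γ') = 8.49 + (0.52/2.12)(16.4 − 8.49) = 10.43 kN/m³.
Cohesion term c·N_c·s_c = 6 × 38.6 × 1.3 = 301.08 kPa; surcharge term q·N_q = 24.6 × 26.1 = 642.06 kPa; self-weight term 0.5·γ·B·N_γ·s_γ = 0.5 × 10.43 × 2.12 × 35.2 × 0.8 = 311.34 kPa.
q_ult = 301.08 + 642.06 + 311.34 = 1254.5 kPa.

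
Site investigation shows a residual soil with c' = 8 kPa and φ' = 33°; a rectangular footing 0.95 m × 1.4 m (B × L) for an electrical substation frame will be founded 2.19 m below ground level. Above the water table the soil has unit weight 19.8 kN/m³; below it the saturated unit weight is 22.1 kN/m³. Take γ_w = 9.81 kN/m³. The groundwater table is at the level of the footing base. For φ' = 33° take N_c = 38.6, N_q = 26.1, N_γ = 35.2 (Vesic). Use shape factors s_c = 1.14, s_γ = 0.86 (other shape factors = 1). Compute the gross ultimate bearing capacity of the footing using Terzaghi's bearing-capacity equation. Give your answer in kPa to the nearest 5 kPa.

Effective surcharge at the founding depth q = γ·D_f = 19.8 × 2.19 = 43.362 kPa.
The water table coincides with the base, so in the self-weight term γ → γ' = 12.29 kN/m³.
q_ult = c·N_c·s_c + q·N_q + 0.5·γ·B·N_γ·s_γ
     = 8 × 38.6 × 1.14 + 43.362 × 26.1 + 0.5 × 12.29 × 0.95 × 35.2 × 0.86
     = 352.03 + 1131.7 + 176.72 = 1660.5 kPa.

q_ult ≈ 1660 kPa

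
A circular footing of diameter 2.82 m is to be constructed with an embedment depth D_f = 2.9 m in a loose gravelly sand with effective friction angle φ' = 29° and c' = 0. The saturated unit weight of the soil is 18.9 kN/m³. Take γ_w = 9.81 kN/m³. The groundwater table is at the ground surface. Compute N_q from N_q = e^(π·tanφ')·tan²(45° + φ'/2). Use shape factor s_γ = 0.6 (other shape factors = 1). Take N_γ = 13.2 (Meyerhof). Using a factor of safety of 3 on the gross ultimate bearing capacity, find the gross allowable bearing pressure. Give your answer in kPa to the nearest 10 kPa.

N_q = e^(π·tan29°)·tan²(59.5°) = 16.44.
Water table at ground surface, so effective unit weight γ' = 18.9 − 9.81 = 9.09 kN/m³ is used throughout; overburden q = 9.09 × 2.9 = 26.361 kPa; the same γ' applies in the ½γBN_γ term.
Surcharge term q·N_q = 26.361 × 16.443 = 433.46 kPa; self-weight term 0.5·γ·B·N_γ·s_γ = 0.5 × 9.09 × 2.82 × 13.2 × 0.6 = 101.51 kPa.
q_ult = 433.46 + 101.51 = 534.97 kPa.
q_all = 534.97 / 3 = 178.32 kPa.

q_all ≈ 180 kPa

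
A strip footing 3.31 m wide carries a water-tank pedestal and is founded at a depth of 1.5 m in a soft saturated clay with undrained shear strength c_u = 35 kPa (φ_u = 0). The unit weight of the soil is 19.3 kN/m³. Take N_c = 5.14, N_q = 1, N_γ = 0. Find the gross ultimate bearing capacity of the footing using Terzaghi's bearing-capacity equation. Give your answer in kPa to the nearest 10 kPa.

q_ult ≈ 210 kPa

Overburden at base level: q = 19.3 × 1.5 = 28.95 kPa.
Cohesion term c·N_c = 35 × 5.14 = 179.9 kPa; surcharge term q·N_q = 28.95 × 1 = 28.95 kPa.
q_ult = 179.9 + 28.95 = 208.85 kPa.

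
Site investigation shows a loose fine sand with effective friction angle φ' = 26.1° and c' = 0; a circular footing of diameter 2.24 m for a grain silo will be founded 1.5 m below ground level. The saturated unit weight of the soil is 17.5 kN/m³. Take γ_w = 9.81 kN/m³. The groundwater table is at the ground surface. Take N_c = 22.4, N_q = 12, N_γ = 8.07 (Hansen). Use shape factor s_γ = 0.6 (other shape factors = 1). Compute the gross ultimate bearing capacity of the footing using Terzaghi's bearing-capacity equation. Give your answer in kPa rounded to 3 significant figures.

q_ult ≈ 180 kPa

With the water table at the surface the whole profile is submerged: γ' = 17.5 − 9.81 = 7.69 kN/m³, so q = γ'·D_f = 11.535 kPa; the same γ' applies in the ½γBN_γ term.
q_ult = q·N_q + 0.5·γ·B·N_γ·s_γ
     = 11.535 × 12 + 0.5 × 7.69 × 2.24 × 8.07 × 0.6
     = 138.42 + 41.703 = 180.12 kPa.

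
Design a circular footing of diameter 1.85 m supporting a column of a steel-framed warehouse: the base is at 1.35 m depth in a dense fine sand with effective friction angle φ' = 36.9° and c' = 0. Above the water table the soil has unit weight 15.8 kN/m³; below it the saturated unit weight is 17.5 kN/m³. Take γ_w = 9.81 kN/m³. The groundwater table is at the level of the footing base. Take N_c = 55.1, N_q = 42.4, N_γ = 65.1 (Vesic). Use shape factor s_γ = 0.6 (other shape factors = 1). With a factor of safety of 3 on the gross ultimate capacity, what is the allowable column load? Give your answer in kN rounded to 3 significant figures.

P_all ≈ 1060 kN

q = γ·D_f = 15.8 × 1.35 = 21.33 kPa.
For the ½γBN_γ term take γ' = 17.5 − 9.81 = 7.69 kN/m³ (soil below base is submerged).
q·N_q = 21.33 × 42.4 = 904.39 kPa
0.5·γ·B·N_γ·s_γ = 0.5 × 7.69 × 1.85 × 65.1 × 0.6 = 277.84 kPa
q_ult = 904.39 + 277.84 = 1182.2 kPa.
Gross allowable pressure q_all = 1182.2 / 3 = 394.08 kPa.
Footing area = 2.688 m², so allowable column load = 394.08 × 2.688 = 1059.3 kN.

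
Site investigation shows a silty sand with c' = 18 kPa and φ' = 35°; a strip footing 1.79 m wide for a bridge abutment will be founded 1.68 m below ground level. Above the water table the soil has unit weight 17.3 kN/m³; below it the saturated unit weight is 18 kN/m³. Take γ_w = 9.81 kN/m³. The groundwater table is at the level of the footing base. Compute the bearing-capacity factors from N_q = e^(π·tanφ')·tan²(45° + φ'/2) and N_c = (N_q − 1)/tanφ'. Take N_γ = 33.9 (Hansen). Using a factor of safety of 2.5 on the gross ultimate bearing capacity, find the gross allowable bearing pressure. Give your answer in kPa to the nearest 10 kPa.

N_q = e^(π·tan35°)·tan²(62.5°) = 33.3; N_c = (N_q − 1)/tanφ' = 46.12.
Effective surcharge at the founding depth q = γ·D_f = 17.3 × 1.68 = 29.064 kPa.
The water table coincides with the base, so in the self-weight term γ → γ' = 8.19 kN/m³.
q_ult = c·N_c + q·N_q + 0.5·γ·B·N_γ
     = 18 × 46.124 + 29.064 × 33.296 + 0.5 × 8.19 × 1.79 × 33.9
     = 830.22 + 967.72 + 248.49 = 2046.4 kPa.
q_all = 2046.4 / 2.5 = 818.57 kPa.

q_all ≈ 820 kPa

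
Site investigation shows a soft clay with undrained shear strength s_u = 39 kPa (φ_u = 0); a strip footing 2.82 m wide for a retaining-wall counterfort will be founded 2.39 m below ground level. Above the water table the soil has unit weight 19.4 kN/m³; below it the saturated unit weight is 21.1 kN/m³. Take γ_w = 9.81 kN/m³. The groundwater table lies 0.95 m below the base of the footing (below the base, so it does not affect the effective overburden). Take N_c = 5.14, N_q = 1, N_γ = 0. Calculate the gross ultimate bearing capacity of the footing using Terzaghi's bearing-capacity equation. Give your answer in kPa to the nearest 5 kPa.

Overburden at base level: q = 19.4 × 2.39 = 46.366 kPa.
Cohesion term c·N_c = 39 × 5.14 = 200.46 kPa; surcharge term q·N_q = 46.366 × 1 = 46.366 kPa.
q_ult = 200.46 + 46.366 = 246.83 kPa.

q_ult ≈ 245 kPa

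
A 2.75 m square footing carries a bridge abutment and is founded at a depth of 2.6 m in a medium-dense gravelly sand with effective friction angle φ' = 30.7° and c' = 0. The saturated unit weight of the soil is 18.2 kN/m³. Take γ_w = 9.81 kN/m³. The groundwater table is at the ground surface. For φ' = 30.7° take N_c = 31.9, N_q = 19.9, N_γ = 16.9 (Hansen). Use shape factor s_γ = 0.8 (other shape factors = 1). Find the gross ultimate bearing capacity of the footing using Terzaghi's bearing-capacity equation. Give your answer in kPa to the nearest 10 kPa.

q_ult ≈ 590 kPa

With the water table at the surface the whole profile is submerged: γ' = 18.2 − 9.81 = 8.39 kN/m³, so q = γ'·D_f = 21.814 kPa; the same γ' applies in the ½γBN_γ term.
q_ult = q·N_q + 0.5·γ·B·N_γ·s_γ
     = 21.814 × 19.9 + 0.5 × 8.39 × 2.75 × 16.9 × 0.8
     = 434.1 + 155.97 = 590.07 kPa.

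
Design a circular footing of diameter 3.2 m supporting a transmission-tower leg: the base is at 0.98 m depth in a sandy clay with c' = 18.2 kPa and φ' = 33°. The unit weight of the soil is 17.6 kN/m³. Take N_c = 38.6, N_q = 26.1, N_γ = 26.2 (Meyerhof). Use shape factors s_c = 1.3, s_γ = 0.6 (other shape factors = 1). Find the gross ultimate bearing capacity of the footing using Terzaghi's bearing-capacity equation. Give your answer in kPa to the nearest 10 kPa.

Effective surcharge at the founding depth q = γ·D_f = 17.6 × 0.98 = 17.248 kPa.
q_ult = c·N_c·s_c + q·N_q + 0.5·γ·B·N_γ·s_γ
     = 18.2 × 38.6 × 1.3 + 17.248 × 26.1 + 0.5 × 17.6 × 3.2 × 26.2 × 0.6
     = 913.28 + 450.17 + 442.68 = 1806.1 kPa.

q_ult ≈ 1810 kPa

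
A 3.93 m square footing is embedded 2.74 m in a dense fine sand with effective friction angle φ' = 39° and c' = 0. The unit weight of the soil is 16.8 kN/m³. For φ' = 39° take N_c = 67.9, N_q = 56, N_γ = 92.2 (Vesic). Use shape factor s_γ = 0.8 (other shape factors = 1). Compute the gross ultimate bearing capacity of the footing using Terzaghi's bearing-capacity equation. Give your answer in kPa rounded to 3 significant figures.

q_ult ≈ 5010 kPa

Effective surcharge at the founding depth q = γ·D_f = 16.8 × 2.74 = 46.032 kPa.
q_ult = q·N_q + 0.5·γ·B·N_γ·s_γ
     = 46.032 × 56 + 0.5 × 16.8 × 3.93 × 92.2 × 0.8
     = 2577.8 + 2435 = 5012.8 kPa.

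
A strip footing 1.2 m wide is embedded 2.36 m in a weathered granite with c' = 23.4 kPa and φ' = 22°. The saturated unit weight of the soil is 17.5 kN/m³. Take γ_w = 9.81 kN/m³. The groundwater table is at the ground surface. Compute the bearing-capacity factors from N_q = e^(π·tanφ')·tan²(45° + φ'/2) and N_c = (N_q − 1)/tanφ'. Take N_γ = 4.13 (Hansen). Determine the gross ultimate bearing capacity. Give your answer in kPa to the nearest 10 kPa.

q_ult ≈ 560 kPa

tan22° = 0.404, so N_q = e^(π×0.404)·tan²(56°) = 3.558 × 2.198 = 7.82.
N_c = (7.82 − 1)/tan22° = 16.88.
With the water table at the surface the whole profile is submerged: γ' = 17.5 − 9.81 = 7.69 kN/m³, so q = γ'·D_f = 18.148 kPa; the same γ' applies in the ½γBN_γ term.
q_ult = c·N_c + q·N_q + 0.5·γ·B·N_γ
     = 23.4 × 16.883 + 18.148 × 7.8211 + 0.5 × 7.69 × 1.2 × 4.13
     = 395.06 + 141.94 + 19.056 = 556.06 kPa.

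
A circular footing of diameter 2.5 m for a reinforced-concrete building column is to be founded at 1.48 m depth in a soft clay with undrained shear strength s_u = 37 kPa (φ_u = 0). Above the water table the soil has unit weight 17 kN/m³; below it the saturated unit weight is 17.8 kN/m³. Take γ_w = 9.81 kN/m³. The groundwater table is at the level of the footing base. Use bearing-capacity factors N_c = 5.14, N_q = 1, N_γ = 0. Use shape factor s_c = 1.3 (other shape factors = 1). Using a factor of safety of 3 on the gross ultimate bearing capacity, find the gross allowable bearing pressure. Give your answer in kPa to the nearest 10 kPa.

Effective surcharge at the founding depth q = γ·D_f = 17 × 1.48 = 25.16 kPa.
q_ult = c·N_c·s_c + q·N_q
     = 37 × 5.14 × 1.3 + 25.16 × 1
     = 247.23 + 25.16 = 272.39 kPa.
q_all = 272.39 / 3 = 90.798 kPa.

q_all ≈ 90 kPa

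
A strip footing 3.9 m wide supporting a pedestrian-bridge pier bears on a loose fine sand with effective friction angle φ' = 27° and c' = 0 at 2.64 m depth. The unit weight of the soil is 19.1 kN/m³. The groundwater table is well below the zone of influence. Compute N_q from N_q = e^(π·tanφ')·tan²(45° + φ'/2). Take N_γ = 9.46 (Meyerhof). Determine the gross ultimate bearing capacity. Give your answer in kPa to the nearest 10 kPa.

tan27° = 0.5095, so N_q = e^(π×0.5095)·tan²(58.5°) = 4.957 × 2.663 = 13.2.
q = γ·D_f = 19.1 × 2.64 = 50.424 kPa.
q·N_q = 50.424 × 13.199 = 665.55 kPa
0.5·γ·B·N_γ = 0.5 × 19.1 × 3.9 × 9.46 = 352.34 kPa
q_ult = 665.55 + 352.34 = 1017.9 kPa.

q_ult ≈ 1020 kPa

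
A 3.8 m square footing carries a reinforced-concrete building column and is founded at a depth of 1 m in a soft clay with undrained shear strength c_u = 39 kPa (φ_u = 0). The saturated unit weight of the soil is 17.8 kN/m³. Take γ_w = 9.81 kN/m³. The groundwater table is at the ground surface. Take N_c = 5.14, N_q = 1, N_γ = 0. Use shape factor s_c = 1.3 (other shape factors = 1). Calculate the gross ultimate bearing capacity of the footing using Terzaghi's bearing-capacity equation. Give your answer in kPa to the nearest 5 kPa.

γ' = 17.8 − 9.81 = 7.99 kN/m³ (submerged throughout). q = 7.99 × 1 = 7.99 kPa.
c·N_c·s_c = 39 × 5.14 × 1.3 = 260.6 kPa
q·N_q = 7.99 × 1 = 7.99 kPa
q_ult = 260.6 + 7.99 = 268.59 kPa.

q_ult ≈ 270 kPa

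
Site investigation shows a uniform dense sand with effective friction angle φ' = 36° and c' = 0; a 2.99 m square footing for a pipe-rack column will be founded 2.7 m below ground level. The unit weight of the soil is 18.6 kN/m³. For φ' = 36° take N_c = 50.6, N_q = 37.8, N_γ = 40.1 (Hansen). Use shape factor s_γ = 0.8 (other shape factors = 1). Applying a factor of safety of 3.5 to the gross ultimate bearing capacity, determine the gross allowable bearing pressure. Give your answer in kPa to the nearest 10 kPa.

q_all ≈ 800 kPa

q = γ·D_f = 18.6 × 2.7 = 50.22 kPa.
q·N_q = 50.22 × 37.8 = 1898.3 kPa
0.5·γ·B·N_γ·s_γ = 0.5 × 18.6 × 2.99 × 40.1 × 0.8 = 892.05 kPa
q_ult = 1898.3 + 892.05 = 2790.4 kPa.
q_all = q_ult / FS = 2790.4 / 3.5 = 797.25 kPa.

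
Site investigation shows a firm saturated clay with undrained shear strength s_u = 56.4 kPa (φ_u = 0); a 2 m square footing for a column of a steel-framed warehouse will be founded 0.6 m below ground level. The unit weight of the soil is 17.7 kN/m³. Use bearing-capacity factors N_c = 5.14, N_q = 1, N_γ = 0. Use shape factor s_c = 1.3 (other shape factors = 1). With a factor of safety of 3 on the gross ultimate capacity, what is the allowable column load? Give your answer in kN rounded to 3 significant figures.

P_all ≈ 517 kN

q = γ·D_f = 17.7 × 0.6 = 10.62 kPa.
c·N_c·s_c = 56.4 × 5.14 × 1.3 = 376.86 kPa
q·N_q = 10.62 × 1 = 10.62 kPa
q_ult = 376.86 + 10.62 = 387.48 kPa.
Gross allowable pressure q_all = 387.48 / 3 = 129.16 kPa.
Footing area = 4 m², so allowable column load = 129.16 × 4 = 516.65 kN.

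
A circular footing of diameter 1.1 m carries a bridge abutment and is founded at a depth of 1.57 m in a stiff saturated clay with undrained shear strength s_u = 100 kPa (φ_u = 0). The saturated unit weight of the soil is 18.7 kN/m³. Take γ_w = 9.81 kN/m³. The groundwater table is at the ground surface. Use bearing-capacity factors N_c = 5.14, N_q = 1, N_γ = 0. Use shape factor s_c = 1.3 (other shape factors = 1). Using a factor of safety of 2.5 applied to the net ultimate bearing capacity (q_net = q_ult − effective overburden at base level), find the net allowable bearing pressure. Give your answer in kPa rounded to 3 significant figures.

q_all(net) ≈ 267 kPa

With the water table at the surface the whole profile is submerged: γ' = 18.7 − 9.81 = 8.89 kN/m³, so q = γ'·D_f = 13.957 kPa.
q_ult = c·N_c·s_c + q·N_q
     = 100 × 5.14 × 1.3 + 13.957 × 1
     = 668.2 + 13.957 = 682.16 kPa.
Net ultimate: q_net = 682.16 − 13.957 = 668.2 kPa.
q_all(net) = 668.2 / 2.5 = 267.28 kPa.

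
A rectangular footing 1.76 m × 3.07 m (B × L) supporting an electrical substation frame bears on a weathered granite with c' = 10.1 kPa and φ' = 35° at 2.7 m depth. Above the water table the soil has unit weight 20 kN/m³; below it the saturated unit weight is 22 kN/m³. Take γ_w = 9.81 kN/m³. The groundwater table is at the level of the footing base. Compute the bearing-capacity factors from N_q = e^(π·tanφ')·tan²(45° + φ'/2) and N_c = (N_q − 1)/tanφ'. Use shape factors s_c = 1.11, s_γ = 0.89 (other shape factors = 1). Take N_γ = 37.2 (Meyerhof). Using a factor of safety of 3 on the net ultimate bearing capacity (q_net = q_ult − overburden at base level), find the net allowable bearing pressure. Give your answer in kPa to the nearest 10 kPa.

N_q = e^(π·tan35°)·tan²(62.5°) = 33.3; N_c = (N_q − 1)/tanφ' = 46.12.
Overburden at base level: q = 20 × 2.7 = 54 kPa.
Below the base the soil is submerged, so the ½γBN_γ term uses γ' = 22 − 9.81 = 12.19 kN/m³.
Cohesion term c·N_c·s_c = 10.1 × 46.124 × 1.11 = 517.09 kPa; surcharge term q·N_q = 54 × 33.296 = 1798 kPa; self-weight term 0.5·γ·B·N_γ·s_γ = 0.5 × 12.19 × 1.76 × 37.2 × 0.89 = 355.16 kPa.
q_ult = 517.09 + 1798 + 355.16 = 2670.2 kPa.
q_net = 2670.2 − 54 = 2616.2 kPa.
q_all(net) = 2616.2 / 3 = 872.08 kPa.

q_all(net) ≈ 870 kPa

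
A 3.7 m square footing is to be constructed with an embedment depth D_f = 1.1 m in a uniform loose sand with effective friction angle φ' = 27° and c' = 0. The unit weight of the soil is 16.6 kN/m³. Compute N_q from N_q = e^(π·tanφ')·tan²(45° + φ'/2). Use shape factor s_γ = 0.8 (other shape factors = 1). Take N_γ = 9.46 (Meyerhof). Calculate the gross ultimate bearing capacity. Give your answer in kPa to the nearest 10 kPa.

q_ult ≈ 470 kPa

tan27° = 0.5095, so N_q = e^(π×0.5095)·tan²(58.5°) = 4.957 × 2.663 = 13.2.
Overburden at base level: q = 16.6 × 1.1 = 18.26 kPa.
Surcharge term q·N_q = 18.26 × 13.199 = 241.02 kPa; self-weight term 0.5·γ·B·N_γ·s_γ = 0.5 × 16.6 × 3.7 × 9.46 × 0.8 = 232.41 kPa.
q_ult = 241.02 + 232.41 = 473.43 kPa.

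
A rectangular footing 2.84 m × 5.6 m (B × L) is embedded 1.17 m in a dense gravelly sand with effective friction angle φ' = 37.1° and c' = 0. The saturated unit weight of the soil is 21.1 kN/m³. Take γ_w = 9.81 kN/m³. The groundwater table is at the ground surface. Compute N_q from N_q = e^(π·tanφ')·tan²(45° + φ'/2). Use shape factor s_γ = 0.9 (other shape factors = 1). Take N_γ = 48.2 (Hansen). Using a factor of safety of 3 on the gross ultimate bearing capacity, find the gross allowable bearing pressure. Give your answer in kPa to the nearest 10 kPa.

q_all ≈ 420 kPa

N_q = e^(π·tan37.1°)·tan²(63.55°) = 43.48.
With the water table at the surface the whole profile is submerged: γ' = 21.1 − 9.81 = 11.29 kN/m³, so q = γ'·D_f = 13.209 kPa; the same γ' applies in the ½γBN_γ term.
q_ult = q·N_q + 0.5·γ·B·N_γ·s_γ
     = 13.209 × 43.481 + 0.5 × 11.29 × 2.84 × 48.2 × 0.9
     = 574.35 + 695.46 = 1269.8 kPa.
q_all = 1269.8 / 3 = 423.27 kPa.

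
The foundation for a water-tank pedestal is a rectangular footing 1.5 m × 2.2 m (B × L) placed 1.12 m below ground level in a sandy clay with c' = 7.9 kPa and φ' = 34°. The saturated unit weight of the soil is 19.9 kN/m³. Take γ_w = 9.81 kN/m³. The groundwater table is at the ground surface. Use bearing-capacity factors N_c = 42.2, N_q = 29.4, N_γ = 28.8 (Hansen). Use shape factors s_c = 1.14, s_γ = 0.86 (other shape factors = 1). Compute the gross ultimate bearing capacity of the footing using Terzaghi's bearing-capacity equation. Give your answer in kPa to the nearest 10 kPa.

q_ult ≈ 900 kPa

Water table at ground surface, so effective unit weight γ' = 19.9 − 9.81 = 10.09 kN/m³ is used throughout; overburden q = 10.09 × 1.12 = 11.301 kPa; the same γ' applies in the ½γBN_γ term.
Cohesion term c·N_c·s_c = 7.9 × 42.2 × 1.14 = 380.05 kPa; surcharge term q·N_q = 11.301 × 29.4 = 332.24 kPa; self-weight term 0.5·γ·B·N_γ·s_γ = 0.5 × 10.09 × 1.5 × 28.8 × 0.86 = 187.43 kPa.
q_ult = 380.05 + 332.24 + 187.43 = 899.73 kPa.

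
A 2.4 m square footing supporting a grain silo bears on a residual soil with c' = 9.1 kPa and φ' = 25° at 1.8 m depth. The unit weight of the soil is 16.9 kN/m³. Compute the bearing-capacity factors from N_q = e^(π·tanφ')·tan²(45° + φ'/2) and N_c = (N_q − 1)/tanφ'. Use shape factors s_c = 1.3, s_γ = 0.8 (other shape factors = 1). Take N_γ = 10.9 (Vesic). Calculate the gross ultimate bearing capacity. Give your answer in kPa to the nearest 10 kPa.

tan25° = 0.4663, so N_q = e^(π×0.4663)·tan²(57.5°) = 4.327 × 2.464 = 10.66.
N_c = (10.66 − 1)/tan25° = 20.72.
Effective surcharge at the founding depth q = γ·D_f = 16.9 × 1.8 = 30.42 kPa.
q_ult = c·N_c·s_c + q·N_q + 0.5·γ·B·N_γ·s_γ
     = 9.1 × 20.721 × 1.3 + 30.42 × 10.662 + 0.5 × 16.9 × 2.4 × 10.9 × 0.8
     = 245.12 + 324.34 + 176.84 = 746.31 kPa.

q_ult ≈ 750 kPa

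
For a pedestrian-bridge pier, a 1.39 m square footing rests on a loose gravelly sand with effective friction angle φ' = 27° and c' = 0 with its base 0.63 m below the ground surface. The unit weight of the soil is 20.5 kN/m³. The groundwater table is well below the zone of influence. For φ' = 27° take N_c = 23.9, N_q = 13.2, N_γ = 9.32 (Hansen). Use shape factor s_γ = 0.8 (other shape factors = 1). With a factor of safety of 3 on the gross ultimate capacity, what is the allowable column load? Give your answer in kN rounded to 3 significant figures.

P_all ≈ 178 kN

q = γ·D_f = 20.5 × 0.63 = 12.915 kPa.
q·N_q = 12.915 × 13.2 = 170.48 kPa
0.5·γ·B·N_γ·s_γ = 0.5 × 20.5 × 1.39 × 9.32 × 0.8 = 106.23 kPa
q_ult = 170.48 + 106.23 = 276.71 kPa.
Gross allowable pressure q_all = 276.71 / 3 = 92.236 kPa.
Footing area = 1.9321 m², so allowable column load = 92.236 × 1.9321 = 178.21 kN.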